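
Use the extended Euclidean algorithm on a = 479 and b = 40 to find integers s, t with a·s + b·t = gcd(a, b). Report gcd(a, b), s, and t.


Euclidean algorithm on (479, 40) — divide until remainder is 0:
  479 = 11 · 40 + 39
  40 = 1 · 39 + 1
  39 = 39 · 1 + 0
gcd(479, 40) = 1.
Track Bezout coefficients alongside the remainders: start with r₀ = 479 = a·1 + b·0 (s = 1, t = 0) and r₁ = 40 = a·0 + b·1 (s = 0, t = 1); each new remainder r_{k+1} = r_{k-1} − q_k·r_k inherits s_{k+1} = s_{k-1} − q_k·s_k, t_{k+1} = t_{k-1} − q_k·t_k, so r_k = a·s_k + b·t_k at every step:
  q = 11: r = 39, s = 1 − 11·0 = 1, t = 0 − 11·1 = -11  (check: 479·1 + 40·(-11) = 39)
  q = 1: r = 1, s = 0 − 1·1 = -1, t = 1 − 1·(-11) = 12  (check: 479·(-1) + 40·12 = 1)
The row with r = 1 (the gcd) gives the Bezout coefficients s = -1, t = 12.
Result: 479 · (-1) + 40 · (12) = 1.

gcd(479, 40) = 1; s = -1, t = 12 (check: 479·(-1) + 40·12 = 1).


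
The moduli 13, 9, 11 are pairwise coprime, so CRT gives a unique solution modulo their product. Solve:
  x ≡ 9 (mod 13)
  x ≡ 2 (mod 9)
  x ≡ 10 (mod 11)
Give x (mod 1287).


Moduli 13, 9, 11 are pairwise coprime; by CRT there is a unique solution modulo M = 13 · 9 · 11 = 1287.
Solve pairwise, accumulating the modulus:
  Start with x ≡ 9 (mod 13).
  Combine with x ≡ 2 (mod 9): since gcd(13, 9) = 1, we get a unique residue mod 117.
    Write x = 9 + 13·t and substitute into x ≡ 2 (mod 9): 13·t ≡ 2 − 9 = -7 (mod 9).
    Reduce coefficients mod 9: 4·t ≡ 2 (mod 9).
    The inverse of 4 mod 9 is 7 (since 4·7 = 28 = 3·9 + 1), so t ≡ 7·2 = 14 ≡ 5 (mod 9).
    Then x = 9 + 13·5 = 74, valid modulo lcm(13, 9) = 117: x ≡ 74 (mod 117).
  Combine with x ≡ 10 (mod 11): since gcd(117, 11) = 1, we get a unique residue mod 1287.
    Write x = 74 + 117·t and substitute into x ≡ 10 (mod 11): 117·t ≡ 10 − 74 = -64 (mod 11).
    Reduce coefficients mod 11: 7·t ≡ 2 (mod 11).
    The inverse of 7 mod 11 is 8 (since 7·8 = 56 = 5·11 + 1), so t ≡ 8·2 = 16 ≡ 5 (mod 11).
    Then x = 74 + 117·5 = 659, valid modulo lcm(117, 11) = 1287: x ≡ 659 (mod 1287).
Verify: 659 mod 13 = 9 ✓, 659 mod 9 = 2 ✓, 659 mod 11 = 10 ✓.

x ≡ 659 (mod 1287).


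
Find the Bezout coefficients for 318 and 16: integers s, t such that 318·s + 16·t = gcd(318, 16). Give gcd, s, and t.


Euclidean algorithm on (318, 16) — divide until remainder is 0:
  318 = 19 · 16 + 14
  16 = 1 · 14 + 2
  14 = 7 · 2 + 0
gcd(318, 16) = 2.
Track Bezout coefficients alongside the remainders: start with r₀ = 318 = a·1 + b·0 (s = 1, t = 0) and r₁ = 16 = a·0 + b·1 (s = 0, t = 1); each new remainder r_{k+1} = r_{k-1} − q_k·r_k inherits s_{k+1} = s_{k-1} − q_k·s_k, t_{k+1} = t_{k-1} − q_k·t_k, so r_k = a·s_k + b·t_k at every step:
  q = 19: r = 14, s = 1 − 19·0 = 1, t = 0 − 19·1 = -19  (check: 318·1 + 16·(-19) = 14)
  q = 1: r = 2, s = 0 − 1·1 = -1, t = 1 − 1·(-19) = 20  (check: 318·(-1) + 16·20 = 2)
The row with r = 2 (the gcd) gives the Bezout coefficients s = -1, t = 20.
Result: 318 · (-1) + 16 · (20) = 2.

gcd(318, 16) = 2; s = -1, t = 20 (check: 318·(-1) + 16·20 = 2).


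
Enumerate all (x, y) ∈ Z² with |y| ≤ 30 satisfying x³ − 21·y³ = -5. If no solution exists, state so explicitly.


The equation is x³ - 21y³ = -5. For fixed y, x³ = 21·y³ − 5, so a solution requires the RHS to be a perfect cube.
Strategy: iterate y from -30 to 30, compute RHS = 21·y³ − 5, and check whether it is a (positive or negative) perfect cube.
Check small values of y:
  y = 0: RHS = -5 is not a perfect cube.
  y = 1: RHS = 16 is not a perfect cube.
  y = -1: RHS = -26 is not a perfect cube.
  y = 2: RHS = 163 is not a perfect cube.
  y = -2: RHS = -173 is not a perfect cube.
  y = 3: RHS = 562 is not a perfect cube.
  y = -3: RHS = -572 is not a perfect cube.
Continuing the search up to |y| = 30 finds no solutions either.
No (x, y) in the scanned range satisfies the equation.

No integer solutions with |y| ≤ 30.


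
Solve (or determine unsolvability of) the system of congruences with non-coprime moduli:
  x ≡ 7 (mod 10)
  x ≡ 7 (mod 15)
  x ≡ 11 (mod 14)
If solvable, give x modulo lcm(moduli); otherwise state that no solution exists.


Moduli 10, 15, 14 are not pairwise coprime, so CRT works modulo lcm(m_i) when all pairwise compatibility conditions hold.
Pairwise compatibility: gcd(m_i, m_j) must divide a_i - a_j for every pair.
Merge one congruence at a time:
  Start: x ≡ 7 (mod 10).
  Combine with x ≡ 7 (mod 15): gcd(10, 15) = 5; 7 - 7 = 0, which IS divisible by 5, so compatible.
    Write x = 7 + 10·t and substitute into x ≡ 7 (mod 15): 10·t ≡ 7 − 7 = 0 (mod 15).
    Divide the congruence (and modulus) by g = 5: 2·t ≡ 0 (mod 3).
    The inverse of 2 mod 3 is 2 (since 2·2 = 4 = 1·3 + 1), so t ≡ 2·0 = 0 ≡ 0 (mod 3).
    Then x = 7 + 10·0 = 7, valid modulo lcm(10, 15) = 30: x ≡ 7 (mod 30).
  Combine with x ≡ 11 (mod 14): gcd(30, 14) = 2; 11 - 7 = 4, which IS divisible by 2, so compatible.
    Write x = 7 + 30·t and substitute into x ≡ 11 (mod 14): 30·t ≡ 11 − 7 = 4 (mod 14).
    Divide the congruence (and modulus) by g = 2: 15·t ≡ 2 (mod 7).
    Reduce coefficients mod 7: 1·t ≡ 2 (mod 7).
    So t ≡ 2 (mod 7).
    Then x = 7 + 30·2 = 67, valid modulo lcm(30, 14) = 210: x ≡ 67 (mod 210).
Verify: 67 mod 10 = 7, 67 mod 15 = 7, 67 mod 14 = 11.

x ≡ 67 (mod 210).


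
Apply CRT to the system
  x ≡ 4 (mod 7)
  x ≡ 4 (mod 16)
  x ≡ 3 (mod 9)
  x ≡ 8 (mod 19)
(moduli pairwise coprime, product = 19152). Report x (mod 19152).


Product of moduli M = 7 · 16 · 9 · 19 = 19152.
Merge one congruence at a time:
  Start: x ≡ 4 (mod 7).
  Combine with x ≡ 4 (mod 16); new modulus lcm = 112.
    Write x = 4 + 7·t and substitute into x ≡ 4 (mod 16): 7·t ≡ 4 − 4 = 0 (mod 16).
    The inverse of 7 mod 16 is 7 (since 7·7 = 49 = 3·16 + 1), so t ≡ 7·0 = 0 ≡ 0 (mod 16).
    Then x = 4 + 7·0 = 4, valid modulo lcm(7, 16) = 112: x ≡ 4 (mod 112).
  Combine with x ≡ 3 (mod 9); new modulus lcm = 1008.
    Write x = 4 + 112·t and substitute into x ≡ 3 (mod 9): 112·t ≡ 3 − 4 = -1 (mod 9).
    Reduce coefficients mod 9: 4·t ≡ 8 (mod 9).
    The inverse of 4 mod 9 is 7 (since 4·7 = 28 = 3·9 + 1), so t ≡ 7·8 = 56 ≡ 2 (mod 9).
    Then x = 4 + 112·2 = 228, valid modulo lcm(112, 9) = 1008: x ≡ 228 (mod 1008).
  Combine with x ≡ 8 (mod 19); new modulus lcm = 19152.
    Write x = 228 + 1008·t and substitute into x ≡ 8 (mod 19): 1008·t ≡ 8 − 228 = -220 (mod 19).
    Reduce coefficients mod 19: 1·t ≡ 8 (mod 19).
    So t ≡ 8 (mod 19).
    Then x = 228 + 1008·8 = 8292, valid modulo lcm(1008, 19) = 19152: x ≡ 8292 (mod 19152).
Verify against each original: 8292 mod 7 = 4, 8292 mod 16 = 4, 8292 mod 9 = 3, 8292 mod 19 = 8.

x ≡ 8292 (mod 19152).


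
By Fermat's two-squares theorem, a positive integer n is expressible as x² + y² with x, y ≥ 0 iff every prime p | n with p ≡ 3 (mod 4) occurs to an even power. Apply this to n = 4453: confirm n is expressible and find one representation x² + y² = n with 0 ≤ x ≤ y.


Step 1: Factor n = 4453 = 61 · 73.
Step 2: Check the mod-4 condition on each prime factor: 61 ≡ 1 (mod 4), exponent 1; 73 ≡ 1 (mod 4), exponent 1.
All primes ≡ 3 (mod 4) appear to even exponent (or don't appear), so by the two-squares theorem n IS expressible as a sum of two squares.
Step 3: Build a representation. Here n = 61 · 73 is a product of primes ≡ 1 (mod 4). Each prime p ≡ 1 (mod 4) is itself a sum of two squares; find a² by testing p − a² for a perfect square:
  61: 61 − 1² = 60, 61 − 2² = 57, 61 − 3² = 52, 61 − 4² = 45, 61 − 5² = 36 = 6² ⇒ 61 = 5² + 6².
  73: 73 − 1² = 72, 73 − 2² = 69, 73 − 3² = 64 = 8² ⇒ 73 = 3² + 8².
  Combine using the Brahmagupta–Fibonacci identity (a² + b²)(c² + d²) = (ac − bd)² + (ad + bc)² = (ac + bd)² + (ad − bc)²:
  61 · 73 = 4453: from (5² + 6²)(3² + 8²), take (5·3 − 6·8, 5·8 + 6·3) = (15 − 48, 40 + 18) = (-33, 58); dropping signs (only squares matter) gives (33, 58); check 33² + 58² = 1089 + 3364 = 4453 ✓.
Step 4: Order so x ≤ y and verify: 33² + 58² = 1089 + 3364 = 4453 = n. ✓

n = 4453 = 33² + 58² (one valid representation with x ≤ y).


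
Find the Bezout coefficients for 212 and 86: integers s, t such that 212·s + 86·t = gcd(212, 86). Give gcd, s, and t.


Euclidean algorithm on (212, 86) — divide until remainder is 0:
  212 = 2 · 86 + 40
  86 = 2 · 40 + 6
  40 = 6 · 6 + 4
  6 = 1 · 4 + 2
  4 = 2 · 2 + 0
gcd(212, 86) = 2.
Track Bezout coefficients alongside the remainders: start with r₀ = 212 = a·1 + b·0 (s = 1, t = 0) and r₁ = 86 = a·0 + b·1 (s = 0, t = 1); each new remainder r_{k+1} = r_{k-1} − q_k·r_k inherits s_{k+1} = s_{k-1} − q_k·s_k, t_{k+1} = t_{k-1} − q_k·t_k, so r_k = a·s_k + b·t_k at every step:
  q = 2: r = 40, s = 1 − 2·0 = 1, t = 0 − 2·1 = -2  (check: 212·1 + 86·(-2) = 40)
  q = 2: r = 6, s = 0 − 2·1 = -2, t = 1 − 2·(-2) = 5  (check: 212·(-2) + 86·5 = 6)
  q = 6: r = 4, s = 1 − 6·(-2) = 13, t = -2 − 6·5 = -32  (check: 212·13 + 86·(-32) = 4)
  q = 1: r = 2, s = -2 − 1·13 = -15, t = 5 − 1·(-32) = 37  (check: 212·(-15) + 86·37 = 2)
The row with r = 2 (the gcd) gives the Bezout coefficients s = -15, t = 37.
Result: 212 · (-15) + 86 · (37) = 2.

gcd(212, 86) = 2; s = -15, t = 37 (check: 212·(-15) + 86·37 = 2).


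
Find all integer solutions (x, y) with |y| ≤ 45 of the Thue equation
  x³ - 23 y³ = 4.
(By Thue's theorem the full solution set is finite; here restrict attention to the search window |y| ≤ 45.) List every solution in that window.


The equation is x³ - 23y³ = 4. For fixed y, x³ = 23·y³ + 4, so a solution requires the RHS to be a perfect cube.
Strategy: iterate y from -45 to 45, compute RHS = 23·y³ + 4, and check whether it is a (positive or negative) perfect cube.
Check small values of y:
  y = 0: RHS = 4 is not a perfect cube.
  y = 1: RHS = 27 = (3)³ ⇒ x = 3 works.
  y = -1: RHS = -19 is not a perfect cube.
  y = 2: RHS = 188 is not a perfect cube.
  y = -2: RHS = -180 is not a perfect cube.
  y = 3: RHS = 625 is not a perfect cube.
  y = -3: RHS = -617 is not a perfect cube.
Continuing the search up to |y| = 45 finds no further solutions beyond those listed.
Collected solutions: (3, 1).

Solutions (with |y| ≤ 45): (3, 1).


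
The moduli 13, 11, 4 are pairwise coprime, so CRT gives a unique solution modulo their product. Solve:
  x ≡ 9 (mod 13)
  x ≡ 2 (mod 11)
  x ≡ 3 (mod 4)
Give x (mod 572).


Moduli 13, 11, 4 are pairwise coprime; by CRT there is a unique solution modulo M = 13 · 11 · 4 = 572.
Solve pairwise, accumulating the modulus:
  Start with x ≡ 9 (mod 13).
  Combine with x ≡ 2 (mod 11): since gcd(13, 11) = 1, we get a unique residue mod 143.
    Write x = 9 + 13·t and substitute into x ≡ 2 (mod 11): 13·t ≡ 2 − 9 = -7 (mod 11).
    Reduce coefficients mod 11: 2·t ≡ 4 (mod 11).
    The inverse of 2 mod 11 is 6 (since 2·6 = 12 = 1·11 + 1), so t ≡ 6·4 = 24 ≡ 2 (mod 11).
    Then x = 9 + 13·2 = 35, valid modulo lcm(13, 11) = 143: x ≡ 35 (mod 143).
  Combine with x ≡ 3 (mod 4): since gcd(143, 4) = 1, we get a unique residue mod 572.
    Write x = 35 + 143·t and substitute into x ≡ 3 (mod 4): 143·t ≡ 3 − 35 = -32 (mod 4).
    Reduce coefficients mod 4: 3·t ≡ 0 (mod 4).
    The inverse of 3 mod 4 is 3 (since 3·3 = 9 = 2·4 + 1), so t ≡ 3·0 = 0 ≡ 0 (mod 4).
    Then x = 35 + 143·0 = 35, valid modulo lcm(143, 4) = 572: x ≡ 35 (mod 572).
Verify: 35 mod 13 = 9 ✓, 35 mod 11 = 2 ✓, 35 mod 4 = 3 ✓.

x ≡ 35 (mod 572).


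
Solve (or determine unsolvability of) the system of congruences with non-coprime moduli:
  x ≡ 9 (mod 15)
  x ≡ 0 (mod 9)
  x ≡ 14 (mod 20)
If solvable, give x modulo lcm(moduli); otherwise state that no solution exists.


Moduli 15, 9, 20 are not pairwise coprime, so CRT works modulo lcm(m_i) when all pairwise compatibility conditions hold.
Pairwise compatibility: gcd(m_i, m_j) must divide a_i - a_j for every pair.
Merge one congruence at a time:
  Start: x ≡ 9 (mod 15).
  Combine with x ≡ 0 (mod 9): gcd(15, 9) = 3; 0 - 9 = -9, which IS divisible by 3, so compatible.
    Write x = 9 + 15·t and substitute into x ≡ 0 (mod 9): 15·t ≡ 0 − 9 = -9 (mod 9).
    Divide the congruence (and modulus) by g = 3: 5·t ≡ -3 (mod 3).
    Reduce coefficients mod 3: 2·t ≡ 0 (mod 3).
    The inverse of 2 mod 3 is 2 (since 2·2 = 4 = 1·3 + 1), so t ≡ 2·0 = 0 ≡ 0 (mod 3).
    Then x = 9 + 15·0 = 9, valid modulo lcm(15, 9) = 45: x ≡ 9 (mod 45).
  Combine with x ≡ 14 (mod 20): gcd(45, 20) = 5; 14 - 9 = 5, which IS divisible by 5, so compatible.
    Write x = 9 + 45·t and substitute into x ≡ 14 (mod 20): 45·t ≡ 14 − 9 = 5 (mod 20).
    Divide the congruence (and modulus) by g = 5: 9·t ≡ 1 (mod 4).
    Reduce coefficients mod 4: 1·t ≡ 1 (mod 4).
    So t ≡ 1 (mod 4).
    Then x = 9 + 45·1 = 54, valid modulo lcm(45, 20) = 180: x ≡ 54 (mod 180).
Verify: 54 mod 15 = 9, 54 mod 9 = 0, 54 mod 20 = 14.

x ≡ 54 (mod 180).


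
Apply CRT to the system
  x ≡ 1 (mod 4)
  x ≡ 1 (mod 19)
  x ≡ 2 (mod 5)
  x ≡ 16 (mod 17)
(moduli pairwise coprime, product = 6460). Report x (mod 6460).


Product of moduli M = 4 · 19 · 5 · 17 = 6460.
Merge one congruence at a time:
  Start: x ≡ 1 (mod 4).
  Combine with x ≡ 1 (mod 19); new modulus lcm = 76.
    Write x = 1 + 4·t and substitute into x ≡ 1 (mod 19): 4·t ≡ 1 − 1 = 0 (mod 19).
    The inverse of 4 mod 19 is 5 (since 4·5 = 20 = 1·19 + 1), so t ≡ 5·0 = 0 ≡ 0 (mod 19).
    Then x = 1 + 4·0 = 1, valid modulo lcm(4, 19) = 76: x ≡ 1 (mod 76).
  Combine with x ≡ 2 (mod 5); new modulus lcm = 380.
    Write x = 1 + 76·t and substitute into x ≡ 2 (mod 5): 76·t ≡ 2 − 1 = 1 (mod 5).
    Reduce coefficients mod 5: 1·t ≡ 1 (mod 5).
    So t ≡ 1 (mod 5).
    Then x = 1 + 76·1 = 77, valid modulo lcm(76, 5) = 380: x ≡ 77 (mod 380).
  Combine with x ≡ 16 (mod 17); new modulus lcm = 6460.
    Write x = 77 + 380·t and substitute into x ≡ 16 (mod 17): 380·t ≡ 16 − 77 = -61 (mod 17).
    Reduce coefficients mod 17: 6·t ≡ 7 (mod 17).
    The inverse of 6 mod 17 is 3 (since 6·3 = 18 = 1·17 + 1), so t ≡ 3·7 = 21 ≡ 4 (mod 17).
    Then x = 77 + 380·4 = 1597, valid modulo lcm(380, 17) = 6460: x ≡ 1597 (mod 6460).
Verify against each original: 1597 mod 4 = 1, 1597 mod 19 = 1, 1597 mod 5 = 2, 1597 mod 17 = 16.

x ≡ 1597 (mod 6460).


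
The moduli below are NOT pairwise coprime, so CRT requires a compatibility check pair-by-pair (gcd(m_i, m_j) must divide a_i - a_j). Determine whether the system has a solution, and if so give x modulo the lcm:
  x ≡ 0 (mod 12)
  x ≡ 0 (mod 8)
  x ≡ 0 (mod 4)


Moduli 12, 8, 4 are not pairwise coprime, so CRT works modulo lcm(m_i) when all pairwise compatibility conditions hold.
Pairwise compatibility: gcd(m_i, m_j) must divide a_i - a_j for every pair.
Merge one congruence at a time:
  Start: x ≡ 0 (mod 12).
  Combine with x ≡ 0 (mod 8): gcd(12, 8) = 4; 0 - 0 = 0, which IS divisible by 4, so compatible.
    Write x = 0 + 12·t and substitute into x ≡ 0 (mod 8): 12·t ≡ 0 − 0 = 0 (mod 8).
    Divide the congruence (and modulus) by g = 4: 3·t ≡ 0 (mod 2).
    Reduce coefficients mod 2: 1·t ≡ 0 (mod 2).
    So t ≡ 0 (mod 2).
    Then x = 0 + 12·0 = 0, valid modulo lcm(12, 8) = 24: x ≡ 0 (mod 24).
  Combine with x ≡ 0 (mod 4): gcd(24, 4) = 4; 0 - 0 = 0, which IS divisible by 4, so compatible.
    Write x = 0 + 24·t and substitute into x ≡ 0 (mod 4): 24·t ≡ 0 − 0 = 0 (mod 4).
    Divide the congruence (and modulus) by g = 4: 6·t ≡ 0 (mod 1).
    Modulo 1 every t works; take t = 0.
    Then x = 0 + 24·0 = 0, valid modulo lcm(24, 4) = 24: x ≡ 0 (mod 24).
Verify: 0 mod 12 = 0, 0 mod 8 = 0, 0 mod 4 = 0.

x ≡ 0 (mod 24).


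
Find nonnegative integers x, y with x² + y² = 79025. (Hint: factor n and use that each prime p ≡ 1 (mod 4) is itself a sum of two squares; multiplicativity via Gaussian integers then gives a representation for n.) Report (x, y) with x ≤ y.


Step 1: Factor n = 79025 = 5^2 · 29 · 109.
Step 2: Check the mod-4 condition on each prime factor: 5 ≡ 1 (mod 4), exponent 2; 29 ≡ 1 (mod 4), exponent 1; 109 ≡ 1 (mod 4), exponent 1.
All primes ≡ 3 (mod 4) appear to even exponent (or don't appear), so by the two-squares theorem n IS expressible as a sum of two squares.
Step 3: Build a representation. Group n = k² · m with k = 5 and m = 29 · 109 = 3161 (a product of primes ≡ 1 (mod 4)); a representation of m scales to one of n via (k·x)² + (k·y)² = k²(x² + y²). Each prime p ≡ 1 (mod 4) is itself a sum of two squares; find a² by testing p − a² for a perfect square:
  29: 29 − 1² = 28, 29 − 2² = 25 = 5² ⇒ 29 = 2² + 5².
  109: 109 − 1² = 108, 109 − 2² = 105, 109 − 3² = 100 = 10² ⇒ 109 = 3² + 10².
  Combine using the Brahmagupta–Fibonacci identity (a² + b²)(c² + d²) = (ac − bd)² + (ad + bc)² = (ac + bd)² + (ad − bc)²:
  29 · 109 = 3161: from (2² + 5²)(3² + 10²), take (2·3 − 5·10, 2·10 + 5·3) = (6 − 50, 20 + 15) = (-44, 35); dropping signs (only squares matter) gives (44, 35); check 44² + 35² = 1936 + 1225 = 3161 ✓.
  Scale by k = 5: (5·44, 5·35) = (220, 175).
Step 4: Order so x ≤ y and verify: 175² + 220² = 30625 + 48400 = 79025 = n. ✓

n = 79025 = 175² + 220² (one valid representation with x ≤ y).


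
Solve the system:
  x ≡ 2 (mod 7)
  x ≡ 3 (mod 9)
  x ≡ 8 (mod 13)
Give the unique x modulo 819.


Moduli 7, 9, 13 are pairwise coprime; by CRT there is a unique solution modulo M = 7 · 9 · 13 = 819.
Solve pairwise, accumulating the modulus:
  Start with x ≡ 2 (mod 7).
  Combine with x ≡ 3 (mod 9): since gcd(7, 9) = 1, we get a unique residue mod 63.
    Write x = 2 + 7·t and substitute into x ≡ 3 (mod 9): 7·t ≡ 3 − 2 = 1 (mod 9).
    The inverse of 7 mod 9 is 4 (since 7·4 = 28 = 3·9 + 1), so t ≡ 4·1 = 4 ≡ 4 (mod 9).
    Then x = 2 + 7·4 = 30, valid modulo lcm(7, 9) = 63: x ≡ 30 (mod 63).
  Combine with x ≡ 8 (mod 13): since gcd(63, 13) = 1, we get a unique residue mod 819.
    Write x = 30 + 63·t and substitute into x ≡ 8 (mod 13): 63·t ≡ 8 − 30 = -22 (mod 13).
    Reduce coefficients mod 13: 11·t ≡ 4 (mod 13).
    The inverse of 11 mod 13 is 6 (since 11·6 = 66 = 5·13 + 1), so t ≡ 6·4 = 24 ≡ 11 (mod 13).
    Then x = 30 + 63·11 = 723, valid modulo lcm(63, 13) = 819: x ≡ 723 (mod 819).
Verify: 723 mod 7 = 2 ✓, 723 mod 9 = 3 ✓, 723 mod 13 = 8 ✓.

x ≡ 723 (mod 819).


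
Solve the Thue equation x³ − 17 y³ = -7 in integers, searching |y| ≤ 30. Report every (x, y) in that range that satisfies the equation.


The equation is x³ - 17y³ = -7. For fixed y, x³ = 17·y³ − 7, so a solution requires the RHS to be a perfect cube.
Strategy: iterate y from -30 to 30, compute RHS = 17·y³ − 7, and check whether it is a (positive or negative) perfect cube.
Check small values of y:
  y = 0: RHS = -7 is not a perfect cube.
  y = 1: RHS = 10 is not a perfect cube.
  y = -1: RHS = -24 is not a perfect cube.
  y = 2: RHS = 129 is not a perfect cube.
  y = -2: RHS = -143 is not a perfect cube.
  y = 3: RHS = 452 is not a perfect cube.
  y = -3: RHS = -466 is not a perfect cube.
Continuing the search up to |y| = 30 finds no solutions either.
No (x, y) in the scanned range satisfies the equation.

No integer solutions with |y| ≤ 30.


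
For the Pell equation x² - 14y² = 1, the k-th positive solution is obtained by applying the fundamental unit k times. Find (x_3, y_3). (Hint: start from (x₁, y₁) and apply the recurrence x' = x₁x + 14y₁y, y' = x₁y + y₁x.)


Step 1: Find the fundamental solution (x₁, y₁) of x² - 14y² = 1.
  Expand √14 as a continued fraction. a₀ = ⌊√14⌋ = 3; iterate m_{k+1} = d_k·a_k − m_k, d_{k+1} = (14 − m_{k+1}²)/d_k, a_{k+1} = ⌊(a₀ + m_{k+1})/d_{k+1}⌋ (starting m₀ = 0, d₀ = 1), with convergents p_k = a_k·p_{k-1} + p_{k-2}, q_k = a_k·q_{k-1} + q_{k-2} (p₋₁ = 1, q₋₁ = 0):
  k = 0: a₀ = 3; p₀/q₀ = 3/1; p₀² − 14·q₀² = 9 − 14 = -5.
  k = 1: m = 3, d = 5, a = ⌊(3 + 3)/5⌋ = 1; p/q = (1·3 + 1)/(1·1 + 0) = 4/1; p² − 14·q² = 16 − 14 = 2.
  k = 2: m = 2, d = 2, a = ⌊(3 + 2)/2⌋ = 2; p/q = (2·4 + 3)/(2·1 + 1) = 11/3; p² − 14·q² = 121 − 126 = -5.
  k = 3: m = 2, d = 5, a = ⌊(3 + 2)/5⌋ = 1; p/q = (1·11 + 4)/(1·3 + 1) = 15/4; p² − 14·q² = 225 − 224 = 1.
  The first convergent with p² − 14·q² = 1 gives the fundamental solution (x₁, y₁) = (15, 4).
Step 2: Apply the recurrence (x_{n+1}, y_{n+1}) = (x₁x_n + 14y₁y_n, x₁y_n + y₁x_n) repeatedly.
  From (x_1, y_1) = (15, 4): x_2 = 15·15 + 14·4·4 = 449; y_2 = 15·4 + 4·15 = 120.
  From (x_2, y_2) = (449, 120): x_3 = 15·449 + 14·4·120 = 13455; y_3 = 15·120 + 4·449 = 3596.
Step 3: Verify x_3² - 14·y_3² = 181037025 - 181037024 = 1 (should be 1). ✓

(x_1, y_1) = (15, 4); (x_3, y_3) = (13455, 3596).


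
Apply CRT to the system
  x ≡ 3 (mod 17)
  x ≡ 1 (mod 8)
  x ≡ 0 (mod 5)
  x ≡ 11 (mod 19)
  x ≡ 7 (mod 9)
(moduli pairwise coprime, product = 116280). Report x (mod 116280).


Product of moduli M = 17 · 8 · 5 · 19 · 9 = 116280.
Merge one congruence at a time:
  Start: x ≡ 3 (mod 17).
  Combine with x ≡ 1 (mod 8); new modulus lcm = 136.
    Write x = 3 + 17·t and substitute into x ≡ 1 (mod 8): 17·t ≡ 1 − 3 = -2 (mod 8).
    Reduce coefficients mod 8: 1·t ≡ 6 (mod 8).
    So t ≡ 6 (mod 8).
    Then x = 3 + 17·6 = 105, valid modulo lcm(17, 8) = 136: x ≡ 105 (mod 136).
  Combine with x ≡ 0 (mod 5); new modulus lcm = 680.
    Write x = 105 + 136·t and substitute into x ≡ 0 (mod 5): 136·t ≡ 0 − 105 = -105 (mod 5).
    Reduce coefficients mod 5: 1·t ≡ 0 (mod 5).
    So t ≡ 0 (mod 5).
    Then x = 105 + 136·0 = 105, valid modulo lcm(136, 5) = 680: x ≡ 105 (mod 680).
  Combine with x ≡ 11 (mod 19); new modulus lcm = 12920.
    Write x = 105 + 680·t and substitute into x ≡ 11 (mod 19): 680·t ≡ 11 − 105 = -94 (mod 19).
    Reduce coefficients mod 19: 15·t ≡ 1 (mod 19).
    The inverse of 15 mod 19 is 14 (since 15·14 = 210 = 11·19 + 1), so t ≡ 14·1 = 14 ≡ 14 (mod 19).
    Then x = 105 + 680·14 = 9625, valid modulo lcm(680, 19) = 12920: x ≡ 9625 (mod 12920).
  Combine with x ≡ 7 (mod 9); new modulus lcm = 116280.
    Write x = 9625 + 12920·t and substitute into x ≡ 7 (mod 9): 12920·t ≡ 7 − 9625 = -9618 (mod 9).
    Reduce coefficients mod 9: 5·t ≡ 3 (mod 9).
    The inverse of 5 mod 9 is 2 (since 5·2 = 10 = 1·9 + 1), so t ≡ 2·3 = 6 ≡ 6 (mod 9).
    Then x = 9625 + 12920·6 = 87145, valid modulo lcm(12920, 9) = 116280: x ≡ 87145 (mod 116280).
Verify against each original: 87145 mod 17 = 3, 87145 mod 8 = 1, 87145 mod 5 = 0, 87145 mod 19 = 11, 87145 mod 9 = 7.

x ≡ 87145 (mod 116280).


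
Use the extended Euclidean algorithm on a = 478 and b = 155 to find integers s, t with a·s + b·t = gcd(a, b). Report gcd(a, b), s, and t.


Euclidean algorithm on (478, 155) — divide until remainder is 0:
  478 = 3 · 155 + 13
  155 = 11 · 13 + 12
  13 = 1 · 12 + 1
  12 = 12 · 1 + 0
gcd(478, 155) = 1.
Track Bezout coefficients alongside the remainders: start with r₀ = 478 = a·1 + b·0 (s = 1, t = 0) and r₁ = 155 = a·0 + b·1 (s = 0, t = 1); each new remainder r_{k+1} = r_{k-1} − q_k·r_k inherits s_{k+1} = s_{k-1} − q_k·s_k, t_{k+1} = t_{k-1} − q_k·t_k, so r_k = a·s_k + b·t_k at every step:
  q = 3: r = 13, s = 1 − 3·0 = 1, t = 0 − 3·1 = -3  (check: 478·1 + 155·(-3) = 13)
  q = 11: r = 12, s = 0 − 11·1 = -11, t = 1 − 11·(-3) = 34  (check: 478·(-11) + 155·34 = 12)
  q = 1: r = 1, s = 1 − 1·(-11) = 12, t = -3 − 1·34 = -37  (check: 478·12 + 155·(-37) = 1)
The row with r = 1 (the gcd) gives the Bezout coefficients s = 12, t = -37.
Result: 478 · (12) + 155 · (-37) = 1.

gcd(478, 155) = 1; s = 12, t = -37 (check: 478·12 + 155·(-37) = 1).


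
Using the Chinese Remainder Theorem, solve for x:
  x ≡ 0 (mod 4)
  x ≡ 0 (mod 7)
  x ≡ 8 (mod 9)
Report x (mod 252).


Moduli 4, 7, 9 are pairwise coprime; by CRT there is a unique solution modulo M = 4 · 7 · 9 = 252.
Solve pairwise, accumulating the modulus:
  Start with x ≡ 0 (mod 4).
  Combine with x ≡ 0 (mod 7): since gcd(4, 7) = 1, we get a unique residue mod 28.
    Write x = 0 + 4·t and substitute into x ≡ 0 (mod 7): 4·t ≡ 0 − 0 = 0 (mod 7).
    The inverse of 4 mod 7 is 2 (since 4·2 = 8 = 1·7 + 1), so t ≡ 2·0 = 0 ≡ 0 (mod 7).
    Then x = 0 + 4·0 = 0, valid modulo lcm(4, 7) = 28: x ≡ 0 (mod 28).
  Combine with x ≡ 8 (mod 9): since gcd(28, 9) = 1, we get a unique residue mod 252.
    Write x = 0 + 28·t and substitute into x ≡ 8 (mod 9): 28·t ≡ 8 − 0 = 8 (mod 9).
    Reduce coefficients mod 9: 1·t ≡ 8 (mod 9).
    So t ≡ 8 (mod 9).
    Then x = 0 + 28·8 = 224, valid modulo lcm(28, 9) = 252: x ≡ 224 (mod 252).
Verify: 224 mod 4 = 0 ✓, 224 mod 7 = 0 ✓, 224 mod 9 = 8 ✓.

x ≡ 224 (mod 252).


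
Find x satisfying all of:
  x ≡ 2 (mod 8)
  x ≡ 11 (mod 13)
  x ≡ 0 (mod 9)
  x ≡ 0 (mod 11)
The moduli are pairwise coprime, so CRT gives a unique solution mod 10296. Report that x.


Product of moduli M = 8 · 13 · 9 · 11 = 10296.
Merge one congruence at a time:
  Start: x ≡ 2 (mod 8).
  Combine with x ≡ 11 (mod 13); new modulus lcm = 104.
    Write x = 2 + 8·t and substitute into x ≡ 11 (mod 13): 8·t ≡ 11 − 2 = 9 (mod 13).
    The inverse of 8 mod 13 is 5 (since 8·5 = 40 = 3·13 + 1), so t ≡ 5·9 = 45 ≡ 6 (mod 13).
    Then x = 2 + 8·6 = 50, valid modulo lcm(8, 13) = 104: x ≡ 50 (mod 104).
  Combine with x ≡ 0 (mod 9); new modulus lcm = 936.
    Write x = 50 + 104·t and substitute into x ≡ 0 (mod 9): 104·t ≡ 0 − 50 = -50 (mod 9).
    Reduce coefficients mod 9: 5·t ≡ 4 (mod 9).
    The inverse of 5 mod 9 is 2 (since 5·2 = 10 = 1·9 + 1), so t ≡ 2·4 = 8 ≡ 8 (mod 9).
    Then x = 50 + 104·8 = 882, valid modulo lcm(104, 9) = 936: x ≡ 882 (mod 936).
  Combine with x ≡ 0 (mod 11); new modulus lcm = 10296.
    Write x = 882 + 936·t and substitute into x ≡ 0 (mod 11): 936·t ≡ 0 − 882 = -882 (mod 11).
    Reduce coefficients mod 11: 1·t ≡ 9 (mod 11).
    So t ≡ 9 (mod 11).
    Then x = 882 + 936·9 = 9306, valid modulo lcm(936, 11) = 10296: x ≡ 9306 (mod 10296).
Verify against each original: 9306 mod 8 = 2, 9306 mod 13 = 11, 9306 mod 9 = 0, 9306 mod 11 = 0.

x ≡ 9306 (mod 10296).


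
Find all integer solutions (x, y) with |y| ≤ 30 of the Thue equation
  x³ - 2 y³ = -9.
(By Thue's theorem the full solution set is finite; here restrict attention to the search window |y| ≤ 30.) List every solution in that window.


The equation is x³ - 2y³ = -9. For fixed y, x³ = 2·y³ − 9, so a solution requires the RHS to be a perfect cube.
Strategy: iterate y from -30 to 30, compute RHS = 2·y³ − 9, and check whether it is a (positive or negative) perfect cube.
Check small values of y:
  y = 0: RHS = -9 is not a perfect cube.
  y = 1: RHS = -7 is not a perfect cube.
  y = -1: RHS = -11 is not a perfect cube.
  y = 2: RHS = 7 is not a perfect cube.
  y = -2: RHS = -25 is not a perfect cube.
  y = 3: RHS = 45 is not a perfect cube.
  y = -3: RHS = -63 is not a perfect cube.
Continuing the search up to |y| = 30 finds no solutions either.
No (x, y) in the scanned range satisfies the equation.

No integer solutions with |y| ≤ 30.


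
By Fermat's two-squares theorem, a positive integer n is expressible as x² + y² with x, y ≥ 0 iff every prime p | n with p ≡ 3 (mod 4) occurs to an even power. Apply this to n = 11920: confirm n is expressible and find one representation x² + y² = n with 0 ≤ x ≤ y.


Step 1: Factor n = 11920 = 2^4 · 5 · 149.
Step 2: Check the mod-4 condition on each prime factor: 2 = 2 (special); 5 ≡ 1 (mod 4), exponent 1; 149 ≡ 1 (mod 4), exponent 1.
All primes ≡ 3 (mod 4) appear to even exponent (or don't appear), so by the two-squares theorem n IS expressible as a sum of two squares.
Step 3: Build a representation. Group n = k² · m with k = 4 and m = 5 · 149 = 745 (a product of primes ≡ 1 (mod 4)); a representation of m scales to one of n via (k·x)² + (k·y)² = k²(x² + y²). Each prime p ≡ 1 (mod 4) is itself a sum of two squares; find a² by testing p − a² for a perfect square:
  5: 5 − 1² = 4 = 2² ⇒ 5 = 1² + 2².
  149: 149 − 1² = 148, 149 − 2² = 145, 149 − 3² = 140, 149 − 4² = 133, 149 − 5² = 124, 149 − 6² = 113, 149 − 7² = 100 = 10² ⇒ 149 = 7² + 10².
  Combine using the Brahmagupta–Fibonacci identity (a² + b²)(c² + d²) = (ac − bd)² + (ad + bc)² = (ac + bd)² + (ad − bc)²:
  5 · 149 = 745: from (1² + 2²)(7² + 10²), take (1·7 − 2·10, 1·10 + 2·7) = (7 − 20, 10 + 14) = (-13, 24); dropping signs (only squares matter) gives (13, 24); check 13² + 24² = 169 + 576 = 745 ✓.
  Scale by k = 4: (4·13, 4·24) = (52, 96).
Step 4: Order so x ≤ y and verify: 52² + 96² = 2704 + 9216 = 11920 = n. ✓

n = 11920 = 52² + 96² (one valid representation with x ≤ y).


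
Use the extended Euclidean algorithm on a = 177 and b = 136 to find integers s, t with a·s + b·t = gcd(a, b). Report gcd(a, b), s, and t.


Euclidean algorithm on (177, 136) — divide until remainder is 0:
  177 = 1 · 136 + 41
  136 = 3 · 41 + 13
  41 = 3 · 13 + 2
  13 = 6 · 2 + 1
  2 = 2 · 1 + 0
gcd(177, 136) = 1.
Track Bezout coefficients alongside the remainders: start with r₀ = 177 = a·1 + b·0 (s = 1, t = 0) and r₁ = 136 = a·0 + b·1 (s = 0, t = 1); each new remainder r_{k+1} = r_{k-1} − q_k·r_k inherits s_{k+1} = s_{k-1} − q_k·s_k, t_{k+1} = t_{k-1} − q_k·t_k, so r_k = a·s_k + b·t_k at every step:
  q = 1: r = 41, s = 1 − 1·0 = 1, t = 0 − 1·1 = -1  (check: 177·1 + 136·(-1) = 41)
  q = 3: r = 13, s = 0 − 3·1 = -3, t = 1 − 3·(-1) = 4  (check: 177·(-3) + 136·4 = 13)
  q = 3: r = 2, s = 1 − 3·(-3) = 10, t = -1 − 3·4 = -13  (check: 177·10 + 136·(-13) = 2)
  q = 6: r = 1, s = -3 − 6·10 = -63, t = 4 − 6·(-13) = 82  (check: 177·(-63) + 136·82 = 1)
The row with r = 1 (the gcd) gives the Bezout coefficients s = -63, t = 82.
Result: 177 · (-63) + 136 · (82) = 1.

gcd(177, 136) = 1; s = -63, t = 82 (check: 177·(-63) + 136·82 = 1).


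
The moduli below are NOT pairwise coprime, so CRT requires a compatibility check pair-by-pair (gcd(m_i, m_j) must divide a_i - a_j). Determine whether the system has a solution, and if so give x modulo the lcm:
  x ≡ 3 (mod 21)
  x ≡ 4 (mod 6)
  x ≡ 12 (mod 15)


Moduli 21, 6, 15 are not pairwise coprime, so CRT works modulo lcm(m_i) when all pairwise compatibility conditions hold.
Pairwise compatibility: gcd(m_i, m_j) must divide a_i - a_j for every pair.
Merge one congruence at a time:
  Start: x ≡ 3 (mod 21).
  Combine with x ≡ 4 (mod 6): gcd(21, 6) = 3, and 4 - 3 = 1 is NOT divisible by 3.
    ⇒ system is inconsistent (no integer solution).

No solution (the system is inconsistent).


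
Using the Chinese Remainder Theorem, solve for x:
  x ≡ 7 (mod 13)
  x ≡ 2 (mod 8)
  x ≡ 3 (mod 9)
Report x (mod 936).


Moduli 13, 8, 9 are pairwise coprime; by CRT there is a unique solution modulo M = 13 · 8 · 9 = 936.
Solve pairwise, accumulating the modulus:
  Start with x ≡ 7 (mod 13).
  Combine with x ≡ 2 (mod 8): since gcd(13, 8) = 1, we get a unique residue mod 104.
    Write x = 7 + 13·t and substitute into x ≡ 2 (mod 8): 13·t ≡ 2 − 7 = -5 (mod 8).
    Reduce coefficients mod 8: 5·t ≡ 3 (mod 8).
    The inverse of 5 mod 8 is 5 (since 5·5 = 25 = 3·8 + 1), so t ≡ 5·3 = 15 ≡ 7 (mod 8).
    Then x = 7 + 13·7 = 98, valid modulo lcm(13, 8) = 104: x ≡ 98 (mod 104).
  Combine with x ≡ 3 (mod 9): since gcd(104, 9) = 1, we get a unique residue mod 936.
    Write x = 98 + 104·t and substitute into x ≡ 3 (mod 9): 104·t ≡ 3 − 98 = -95 (mod 9).
    Reduce coefficients mod 9: 5·t ≡ 4 (mod 9).
    The inverse of 5 mod 9 is 2 (since 5·2 = 10 = 1·9 + 1), so t ≡ 2·4 = 8 ≡ 8 (mod 9).
    Then x = 98 + 104·8 = 930, valid modulo lcm(104, 9) = 936: x ≡ 930 (mod 936).
Verify: 930 mod 13 = 7 ✓, 930 mod 8 = 2 ✓, 930 mod 9 = 3 ✓.

x ≡ 930 (mod 936).


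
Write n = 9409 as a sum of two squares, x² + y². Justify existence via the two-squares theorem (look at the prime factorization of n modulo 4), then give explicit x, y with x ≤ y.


Step 1: Factor n = 9409 = 97^2.
Step 2: Check the mod-4 condition on each prime factor: 97 ≡ 1 (mod 4), exponent 2.
All primes ≡ 3 (mod 4) appear to even exponent (or don't appear), so by the two-squares theorem n IS expressible as a sum of two squares.
Step 3: Build a representation. Here n = 97 · 97 is a product of primes ≡ 1 (mod 4). Each prime p ≡ 1 (mod 4) is itself a sum of two squares; find a² by testing p − a² for a perfect square:
  97: 97 − 1² = 96, 97 − 2² = 93, 97 − 3² = 88, 97 − 4² = 81 = 9² ⇒ 97 = 4² + 9².
  Combine using the Brahmagupta–Fibonacci identity (a² + b²)(c² + d²) = (ac − bd)² + (ad + bc)² = (ac + bd)² + (ad − bc)²:
  97 · 97 = 9409: from (4² + 9²)(4² + 9²), take (4·4 − 9·9, 4·9 + 9·4) = (16 − 81, 36 + 36) = (-65, 72); dropping signs (only squares matter) gives (65, 72); check 65² + 72² = 4225 + 5184 = 9409 ✓.
Step 4: Order so x ≤ y and verify: 65² + 72² = 4225 + 5184 = 9409 = n. ✓

n = 9409 = 65² + 72² (one valid representation with x ≤ y).


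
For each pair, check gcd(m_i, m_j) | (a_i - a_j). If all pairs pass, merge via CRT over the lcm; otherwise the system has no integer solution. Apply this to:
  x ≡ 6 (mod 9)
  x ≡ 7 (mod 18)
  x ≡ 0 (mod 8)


Moduli 9, 18, 8 are not pairwise coprime, so CRT works modulo lcm(m_i) when all pairwise compatibility conditions hold.
Pairwise compatibility: gcd(m_i, m_j) must divide a_i - a_j for every pair.
Merge one congruence at a time:
  Start: x ≡ 6 (mod 9).
  Combine with x ≡ 7 (mod 18): gcd(9, 18) = 9, and 7 - 6 = 1 is NOT divisible by 9.
    ⇒ system is inconsistent (no integer solution).

No solution (the system is inconsistent).


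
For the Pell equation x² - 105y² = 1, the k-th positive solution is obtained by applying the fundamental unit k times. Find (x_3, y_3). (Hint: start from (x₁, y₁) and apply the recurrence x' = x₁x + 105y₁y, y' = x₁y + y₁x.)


Step 1: Find the fundamental solution (x₁, y₁) of x² - 105y² = 1.
  Expand √105 as a continued fraction. a₀ = ⌊√105⌋ = 10; iterate m_{k+1} = d_k·a_k − m_k, d_{k+1} = (105 − m_{k+1}²)/d_k, a_{k+1} = ⌊(a₀ + m_{k+1})/d_{k+1}⌋ (starting m₀ = 0, d₀ = 1), with convergents p_k = a_k·p_{k-1} + p_{k-2}, q_k = a_k·q_{k-1} + q_{k-2} (p₋₁ = 1, q₋₁ = 0):
  k = 0: a₀ = 10; p₀/q₀ = 10/1; p₀² − 105·q₀² = 100 − 105 = -5.
  k = 1: m = 10, d = 5, a = ⌊(10 + 10)/5⌋ = 4; p/q = (4·10 + 1)/(4·1 + 0) = 41/4; p² − 105·q² = 1681 − 1680 = 1.
  The first convergent with p² − 105·q² = 1 gives the fundamental solution (x₁, y₁) = (41, 4).
Step 2: Apply the recurrence (x_{n+1}, y_{n+1}) = (x₁x_n + 105y₁y_n, x₁y_n + y₁x_n) repeatedly.
  From (x_1, y_1) = (41, 4): x_2 = 41·41 + 105·4·4 = 3361; y_2 = 41·4 + 4·41 = 328.
  From (x_2, y_2) = (3361, 328): x_3 = 41·3361 + 105·4·328 = 275561; y_3 = 41·328 + 4·3361 = 26892.
Step 3: Verify x_3² - 105·y_3² = 75933864721 - 75933864720 = 1 (should be 1). ✓

(x_1, y_1) = (41, 4); (x_3, y_3) = (275561, 26892).


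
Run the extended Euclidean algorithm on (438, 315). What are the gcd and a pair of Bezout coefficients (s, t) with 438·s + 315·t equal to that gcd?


Euclidean algorithm on (438, 315) — divide until remainder is 0:
  438 = 1 · 315 + 123
  315 = 2 · 123 + 69
  123 = 1 · 69 + 54
  69 = 1 · 54 + 15
  54 = 3 · 15 + 9
  15 = 1 · 9 + 6
  9 = 1 · 6 + 3
  6 = 2 · 3 + 0
gcd(438, 315) = 3.
Track Bezout coefficients alongside the remainders: start with r₀ = 438 = a·1 + b·0 (s = 1, t = 0) and r₁ = 315 = a·0 + b·1 (s = 0, t = 1); each new remainder r_{k+1} = r_{k-1} − q_k·r_k inherits s_{k+1} = s_{k-1} − q_k·s_k, t_{k+1} = t_{k-1} − q_k·t_k, so r_k = a·s_k + b·t_k at every step:
  q = 1: r = 123, s = 1 − 1·0 = 1, t = 0 − 1·1 = -1  (check: 438·1 + 315·(-1) = 123)
  q = 2: r = 69, s = 0 − 2·1 = -2, t = 1 − 2·(-1) = 3  (check: 438·(-2) + 315·3 = 69)
  q = 1: r = 54, s = 1 − 1·(-2) = 3, t = -1 − 1·3 = -4  (check: 438·3 + 315·(-4) = 54)
  q = 1: r = 15, s = -2 − 1·3 = -5, t = 3 − 1·(-4) = 7  (check: 438·(-5) + 315·7 = 15)
  q = 3: r = 9, s = 3 − 3·(-5) = 18, t = -4 − 3·7 = -25  (check: 438·18 + 315·(-25) = 9)
  q = 1: r = 6, s = -5 − 1·18 = -23, t = 7 − 1·(-25) = 32  (check: 438·(-23) + 315·32 = 6)
  q = 1: r = 3, s = 18 − 1·(-23) = 41, t = -25 − 1·32 = -57  (check: 438·41 + 315·(-57) = 3)
The row with r = 3 (the gcd) gives the Bezout coefficients s = 41, t = -57.
Result: 438 · (41) + 315 · (-57) = 3.

gcd(438, 315) = 3; s = 41, t = -57 (check: 438·41 + 315·(-57) = 3).


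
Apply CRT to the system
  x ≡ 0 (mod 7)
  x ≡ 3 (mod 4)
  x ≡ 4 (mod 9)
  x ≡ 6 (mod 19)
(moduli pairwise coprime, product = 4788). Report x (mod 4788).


Product of moduli M = 7 · 4 · 9 · 19 = 4788.
Merge one congruence at a time:
  Start: x ≡ 0 (mod 7).
  Combine with x ≡ 3 (mod 4); new modulus lcm = 28.
    Write x = 0 + 7·t and substitute into x ≡ 3 (mod 4): 7·t ≡ 3 − 0 = 3 (mod 4).
    Reduce coefficients mod 4: 3·t ≡ 3 (mod 4).
    The inverse of 3 mod 4 is 3 (since 3·3 = 9 = 2·4 + 1), so t ≡ 3·3 = 9 ≡ 1 (mod 4).
    Then x = 0 + 7·1 = 7, valid modulo lcm(7, 4) = 28: x ≡ 7 (mod 28).
  Combine with x ≡ 4 (mod 9); new modulus lcm = 252.
    Write x = 7 + 28·t and substitute into x ≡ 4 (mod 9): 28·t ≡ 4 − 7 = -3 (mod 9).
    Reduce coefficients mod 9: 1·t ≡ 6 (mod 9).
    So t ≡ 6 (mod 9).
    Then x = 7 + 28·6 = 175, valid modulo lcm(28, 9) = 252: x ≡ 175 (mod 252).
  Combine with x ≡ 6 (mod 19); new modulus lcm = 4788.
    Write x = 175 + 252·t and substitute into x ≡ 6 (mod 19): 252·t ≡ 6 − 175 = -169 (mod 19).
    Reduce coefficients mod 19: 5·t ≡ 2 (mod 19).
    The inverse of 5 mod 19 is 4 (since 5·4 = 20 = 1·19 + 1), so t ≡ 4·2 = 8 ≡ 8 (mod 19).
    Then x = 175 + 252·8 = 2191, valid modulo lcm(252, 19) = 4788: x ≡ 2191 (mod 4788).
Verify against each original: 2191 mod 7 = 0, 2191 mod 4 = 3, 2191 mod 9 = 4, 2191 mod 19 = 6.

x ≡ 2191 (mod 4788).


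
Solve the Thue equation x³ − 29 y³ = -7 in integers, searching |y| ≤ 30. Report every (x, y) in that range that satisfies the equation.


The equation is x³ - 29y³ = -7. For fixed y, x³ = 29·y³ − 7, so a solution requires the RHS to be a perfect cube.
Strategy: iterate y from -30 to 30, compute RHS = 29·y³ − 7, and check whether it is a (positive or negative) perfect cube.
Check small values of y:
  y = 0: RHS = -7 is not a perfect cube.
  y = 1: RHS = 22 is not a perfect cube.
  y = -1: RHS = -36 is not a perfect cube.
  y = 2: RHS = 225 is not a perfect cube.
  y = -2: RHS = -239 is not a perfect cube.
  y = 3: RHS = 776 is not a perfect cube.
  y = -3: RHS = -790 is not a perfect cube.
Continuing the search up to |y| = 30 finds no solutions either.
No (x, y) in the scanned range satisfies the equation.

No integer solutions with |y| ≤ 30.


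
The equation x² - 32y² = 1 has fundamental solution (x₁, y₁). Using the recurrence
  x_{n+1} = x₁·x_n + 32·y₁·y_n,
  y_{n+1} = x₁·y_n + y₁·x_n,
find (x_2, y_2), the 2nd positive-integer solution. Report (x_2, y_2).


Step 1: Find the fundamental solution (x₁, y₁) of x² - 32y² = 1.
  Expand √32 as a continued fraction. a₀ = ⌊√32⌋ = 5; iterate m_{k+1} = d_k·a_k − m_k, d_{k+1} = (32 − m_{k+1}²)/d_k, a_{k+1} = ⌊(a₀ + m_{k+1})/d_{k+1}⌋ (starting m₀ = 0, d₀ = 1), with convergents p_k = a_k·p_{k-1} + p_{k-2}, q_k = a_k·q_{k-1} + q_{k-2} (p₋₁ = 1, q₋₁ = 0):
  k = 0: a₀ = 5; p₀/q₀ = 5/1; p₀² − 32·q₀² = 25 − 32 = -7.
  k = 1: m = 5, d = 7, a = ⌊(5 + 5)/7⌋ = 1; p/q = (1·5 + 1)/(1·1 + 0) = 6/1; p² − 32·q² = 36 − 32 = 4.
  k = 2: m = 2, d = 4, a = ⌊(5 + 2)/4⌋ = 1; p/q = (1·6 + 5)/(1·1 + 1) = 11/2; p² − 32·q² = 121 − 128 = -7.
  k = 3: m = 2, d = 7, a = ⌊(5 + 2)/7⌋ = 1; p/q = (1·11 + 6)/(1·2 + 1) = 17/3; p² − 32·q² = 289 − 288 = 1.
  The first convergent with p² − 32·q² = 1 gives the fundamental solution (x₁, y₁) = (17, 3).
Step 2: Apply the recurrence (x_{n+1}, y_{n+1}) = (x₁x_n + 32y₁y_n, x₁y_n + y₁x_n) repeatedly.
  From (x_1, y_1) = (17, 3): x_2 = 17·17 + 32·3·3 = 577; y_2 = 17·3 + 3·17 = 102.
Step 3: Verify x_2² - 32·y_2² = 332929 - 332928 = 1 (should be 1). ✓

(x_1, y_1) = (17, 3); (x_2, y_2) = (577, 102).
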